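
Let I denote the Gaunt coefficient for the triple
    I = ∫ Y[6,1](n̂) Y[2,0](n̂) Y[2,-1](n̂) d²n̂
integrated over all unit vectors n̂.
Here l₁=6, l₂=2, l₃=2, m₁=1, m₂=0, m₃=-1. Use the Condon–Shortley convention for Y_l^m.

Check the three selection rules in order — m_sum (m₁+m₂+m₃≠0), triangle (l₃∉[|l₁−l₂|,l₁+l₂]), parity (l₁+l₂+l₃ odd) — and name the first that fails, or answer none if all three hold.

azimuthal sum: 1 + 0 − 1 = 0  ✓
4 ≤ 2 ≤ 8 (triangle on l)  ✗
L = 6 + 2 + 2 = 10 (even)

triangle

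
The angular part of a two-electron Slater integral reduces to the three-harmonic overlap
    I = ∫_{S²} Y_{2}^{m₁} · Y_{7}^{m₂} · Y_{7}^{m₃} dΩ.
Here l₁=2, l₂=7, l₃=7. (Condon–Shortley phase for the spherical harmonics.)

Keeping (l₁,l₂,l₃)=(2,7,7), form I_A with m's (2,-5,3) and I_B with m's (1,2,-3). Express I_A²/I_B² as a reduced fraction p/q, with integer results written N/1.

792/625

l's match ⇒ only the (l;m) 3-j factors differ between A and B.
A: triangle coeff Δ(2,7,7) = 1/185640; Σ_t [0,0]: t=0:+1/29030400 = 1/29030400; (3j)²=99/7735 [(2 7 7; 2 -5 3)], sign=+1
B: triangle coeff Δ(2,7,7) = 1/185640; Σ_t [0,1]: t=0:+1/4354560 t=1:−1/1935360 = -1/3483648; (3j)²=125/12376 [(2 7 7; 1 2 -3)], sign=-1
I_A²/I_B² = (99/7735)/(125/12376) = 792/625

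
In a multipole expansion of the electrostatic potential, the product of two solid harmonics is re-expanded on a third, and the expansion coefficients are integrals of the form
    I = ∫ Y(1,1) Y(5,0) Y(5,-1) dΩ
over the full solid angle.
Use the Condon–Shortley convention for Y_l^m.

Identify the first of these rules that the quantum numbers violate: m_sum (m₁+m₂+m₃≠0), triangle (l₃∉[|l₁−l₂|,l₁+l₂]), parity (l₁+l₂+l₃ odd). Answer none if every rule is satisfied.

parity

Σmᵢ = 0  ✓
l₃∈[|l₁−l₂|,l₁+l₂]=[4,6], have l₃=5  ✓
Σlᵢ = 11 ⇒ odd  ✗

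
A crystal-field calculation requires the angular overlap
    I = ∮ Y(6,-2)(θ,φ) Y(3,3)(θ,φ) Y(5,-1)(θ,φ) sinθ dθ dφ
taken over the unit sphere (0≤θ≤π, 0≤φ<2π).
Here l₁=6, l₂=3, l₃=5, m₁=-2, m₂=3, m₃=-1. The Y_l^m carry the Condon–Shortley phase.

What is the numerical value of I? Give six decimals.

Rules hold: Σm=0, L=14 even, 3≤5≤9.
N = 13·7·11 = 1001
Δ = 4!·8!·2!/15! = 1/675675
Racah Σ t=1..3: t=1:−1/8640 t=2:+1/2304 t=3:−1/8640 = 7/34560
⇒ 3j(6 3 5; 0 0 0)² = 7/429, sgn -1
Racah Σ t=4..4: t=4:+1/27648 = 1/27648
⇒ 3j(6 3 5; -2 3 -1)² = 10/429, sgn +1
4πI² = N·(3j₀)²·(3jₘ)² = 490/1287
I = -1·√(0.38073/4π) = -0.17406195

-0.174062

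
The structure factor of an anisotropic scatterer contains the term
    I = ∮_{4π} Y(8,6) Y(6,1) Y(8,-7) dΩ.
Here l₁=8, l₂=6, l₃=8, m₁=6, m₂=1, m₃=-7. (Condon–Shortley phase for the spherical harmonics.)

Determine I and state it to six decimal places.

0.068848

Checks pass: Σm=0; 22 even; l₃=8∈[2,14].
(2·8+1)(2·6+1)(2·8+1) = 3757
Δ: 6! 10! 6! / 23! → 1/13742520792
sum: t=0:+1/41803776000 t=1:−1/435456000 t=2:+1/39813120 t=3:−1/18662400 t=4:+1/39813120 t=5:−1/435456000 t=6:+1/41803776000 = -11/1393459200
3j²(8 6 8; 0 0 0) = Δ·Π!·Σ² = 600/96577  (sign -1)
sum: t=1:−1/31352832000 t=2:+1/20901888000 = 1/62705664000
3j²(8 6 8; 6 1 -7) = Δ·Π!·Σ² = 455/178296  (sign -1)
combine: 4πI² = 3757·600/96577·455/178296 = 11375/190969
take √, sign +1: I = 0.06884768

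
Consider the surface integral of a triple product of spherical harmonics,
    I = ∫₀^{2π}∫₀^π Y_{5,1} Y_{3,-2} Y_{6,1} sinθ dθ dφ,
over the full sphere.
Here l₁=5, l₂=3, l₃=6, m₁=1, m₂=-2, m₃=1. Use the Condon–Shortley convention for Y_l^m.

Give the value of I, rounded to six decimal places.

Rules hold: Σm=0, L=14 even, 2≤6≤8.
N = 11·7·13 = 1001
Δ = 2!·8!·4!/15! = 1/675675
Racah Σ t=0..2: t=0:+1/8640 t=1:−1/2304 t=2:+1/8640 = -7/34560
⇒ 3j(5 3 6; 0 0 0)² = 7/429, sgn -1
Racah Σ t=0..1: t=0:+1/6912 t=1:−1/17280 = 1/11520
⇒ 3j(5 3 6; 1 -2 1)² = 2/143, sgn -1
4πI² = N·(3j₀)²·(3jₘ)² = 98/429
I = +1·√(0.228438/4π) = 0.13482780

0.134828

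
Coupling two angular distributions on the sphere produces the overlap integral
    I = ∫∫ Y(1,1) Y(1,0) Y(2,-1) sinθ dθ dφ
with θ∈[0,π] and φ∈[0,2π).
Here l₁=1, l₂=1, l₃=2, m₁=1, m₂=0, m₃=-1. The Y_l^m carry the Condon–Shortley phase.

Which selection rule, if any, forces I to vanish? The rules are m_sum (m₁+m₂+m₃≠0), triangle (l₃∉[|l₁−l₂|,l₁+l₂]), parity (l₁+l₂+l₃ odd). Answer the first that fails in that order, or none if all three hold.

m₁+m₂+m₃ = 1 + 0 − 1 = 0  ✓
triangle: |1−1|=0 ≤ l₃=2 ≤ 1+1=2  ✓
parity: l₁+l₂+l₃ = 4 is even  ✓

none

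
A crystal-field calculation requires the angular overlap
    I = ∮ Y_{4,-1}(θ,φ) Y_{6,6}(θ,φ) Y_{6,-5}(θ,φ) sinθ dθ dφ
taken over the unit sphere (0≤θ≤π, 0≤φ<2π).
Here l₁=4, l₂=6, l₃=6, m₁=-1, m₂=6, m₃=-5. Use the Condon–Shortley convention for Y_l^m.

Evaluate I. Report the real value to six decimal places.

-0.192803

m-sum 0 ✓  L=16 even ✓  2≤6≤10 ✓
Π(2lᵢ+1) = 9×13×13 = 1521
triangle coeff Δ(4,6,6) = 1/15315300
Σ_t [0,4]: t=0:+1/829440 t=1:−1/25920 t=2:+1/9216 t=3:−1/25920 t=4:+1/829440 = 7/207360
(3j)²=28/2431 [(4 6 6; 0 0 0)], sign=+1
Σ_t [4,4]: t=4:+1/5806080 = 1/5806080
(3j)²=165/6188 [(4 6 6; -1 6 -5)], sign=-1
⇒ 4πI² = 135/289
I = (-1)√(135/289/(4π)) = -0.19280266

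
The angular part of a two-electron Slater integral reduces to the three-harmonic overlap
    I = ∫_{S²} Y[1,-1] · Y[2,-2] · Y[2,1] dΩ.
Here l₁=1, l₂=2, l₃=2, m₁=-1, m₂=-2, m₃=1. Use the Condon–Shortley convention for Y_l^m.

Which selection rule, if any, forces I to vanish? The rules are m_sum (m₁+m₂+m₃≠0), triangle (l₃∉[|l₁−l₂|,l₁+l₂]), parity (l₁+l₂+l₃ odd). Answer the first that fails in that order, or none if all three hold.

m_sum

azimuthal sum: -1 − 2 + 1 = -2  ✗
1 ≤ 2 ≤ 3 (triangle on l)
L = 1 + 2 + 2 = 5 (odd)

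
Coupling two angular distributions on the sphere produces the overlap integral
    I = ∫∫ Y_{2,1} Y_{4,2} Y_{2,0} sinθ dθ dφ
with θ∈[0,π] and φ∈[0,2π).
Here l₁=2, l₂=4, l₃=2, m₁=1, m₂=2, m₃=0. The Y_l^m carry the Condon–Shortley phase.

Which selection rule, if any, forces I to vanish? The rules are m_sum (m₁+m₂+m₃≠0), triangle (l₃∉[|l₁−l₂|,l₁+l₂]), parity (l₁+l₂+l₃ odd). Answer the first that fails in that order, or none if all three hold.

m_sum

m₁+m₂+m₃ = 1 + 2 + 0 = 3  ✗
triangle: |2−4|=2 ≤ l₃=2 ≤ 2+4=6
parity: l₁+l₂+l₃ = 8 is even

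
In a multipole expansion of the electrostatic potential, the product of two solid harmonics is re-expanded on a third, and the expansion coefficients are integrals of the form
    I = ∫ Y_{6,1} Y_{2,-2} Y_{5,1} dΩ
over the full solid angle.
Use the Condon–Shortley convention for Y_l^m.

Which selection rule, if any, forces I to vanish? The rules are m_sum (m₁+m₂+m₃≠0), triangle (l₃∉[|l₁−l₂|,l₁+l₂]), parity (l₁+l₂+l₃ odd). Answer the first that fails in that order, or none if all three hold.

parity

azimuthal sum: 1 − 2 + 1 = 0  ✓
4 ≤ 5 ≤ 8 (triangle on l)  ✓
L = 6 + 2 + 5 = 13 (odd)  ✗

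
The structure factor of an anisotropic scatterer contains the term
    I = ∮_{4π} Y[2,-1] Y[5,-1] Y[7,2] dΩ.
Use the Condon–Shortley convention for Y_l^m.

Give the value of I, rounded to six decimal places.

0.232242

Rules hold: Σm=0, L=14 even, 3≤7≤7.
N = 5·11·15 = 825
Δ = 0!·4!·10!/15! = 1/15015
Racah Σ t=0..0: t=0:+1/57600 = 1/57600
⇒ 3j(2 5 7; 0 0 0)² = 21/715, sgn -1
Racah Σ t=0..0: t=0:+1/103680 = 1/103680
⇒ 3j(2 5 7; -1 -1 2)² = 4/143, sgn -1
4πI² = N·(3j₀)²·(3jₘ)² = 1260/1859
I = +1·√(0.677784/4π) = 0.23224194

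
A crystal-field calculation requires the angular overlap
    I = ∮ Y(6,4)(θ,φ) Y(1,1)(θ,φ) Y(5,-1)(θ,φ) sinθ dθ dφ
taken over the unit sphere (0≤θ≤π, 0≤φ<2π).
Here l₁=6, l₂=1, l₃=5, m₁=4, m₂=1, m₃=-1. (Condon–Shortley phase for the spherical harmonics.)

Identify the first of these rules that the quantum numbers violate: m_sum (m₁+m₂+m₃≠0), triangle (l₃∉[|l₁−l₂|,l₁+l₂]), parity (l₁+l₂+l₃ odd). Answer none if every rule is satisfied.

m_sum

azimuthal sum: 4 + 1 − 1 = 4  ✗
5 ≤ 5 ≤ 7 (triangle on l)
L = 6 + 1 + 5 = 12 (even)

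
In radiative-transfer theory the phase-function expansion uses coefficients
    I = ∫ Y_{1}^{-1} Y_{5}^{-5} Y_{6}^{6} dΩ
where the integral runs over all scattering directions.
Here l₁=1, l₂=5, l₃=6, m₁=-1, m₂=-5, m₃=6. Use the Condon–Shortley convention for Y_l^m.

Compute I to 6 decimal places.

0.331940

Checks pass: Σm=0; 12 even; l₃=6∈[4,6].
(2·1+1)(2·5+1)(2·6+1) = 429
Δ: 0! 2! 10! / 13! → 1/858
sum: t=0:+1/14400 = 1/14400
3j²(1 5 6; 0 0 0) = Δ·Π!·Σ² = 6/143  (sign +1)
sum: t=0:+1/7257600 = 1/7257600
3j²(1 5 6; -1 -5 6) = Δ·Π!·Σ² = 1/13  (sign +1)
combine: 4πI² = 429·6/143·1/13 = 18/13
take √, sign +1: I = 0.33194004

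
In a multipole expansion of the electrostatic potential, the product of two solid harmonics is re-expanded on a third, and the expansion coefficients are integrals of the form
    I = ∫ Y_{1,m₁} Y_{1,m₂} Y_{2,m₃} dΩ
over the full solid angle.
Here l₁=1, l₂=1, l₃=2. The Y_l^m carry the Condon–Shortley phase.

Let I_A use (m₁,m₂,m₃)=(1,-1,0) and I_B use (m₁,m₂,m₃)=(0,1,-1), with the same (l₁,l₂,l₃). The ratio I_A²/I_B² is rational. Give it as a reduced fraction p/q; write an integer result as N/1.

Shared (l₁,l₂,l₃)=(1,1,2): N and (l;000)² cancel in I_A²/I_B².
A: Δ = 0!·2!·2!/5! = 1/30; Racah Σ t=0..0: t=0:+1/4 = 1/4; ⇒ 3j(1 1 2; 1 -1 0)² = 1/30, sgn +1
B: Δ = 0!·2!·2!/5! = 1/30; Racah Σ t=0..0: t=0:+1/2 = 1/2; ⇒ 3j(1 1 2; 0 1 -1)² = 1/10, sgn -1
I_A²/I_B² = (1/30)/(1/10) = 1/3

1/3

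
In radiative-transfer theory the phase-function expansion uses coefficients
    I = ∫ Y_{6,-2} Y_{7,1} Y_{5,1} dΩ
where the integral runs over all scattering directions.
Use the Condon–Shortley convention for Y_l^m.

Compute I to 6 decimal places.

Rules hold: Σm=0, L=18 even, 1≤5≤13.
N = 13·15·11 = 2145
Δ = 8!·4!·6!/19! = 1/174594420
Racah Σ t=2..6: t=2:+1/4147200 t=3:−1/207360 t=4:+1/82944 t=5:−1/207360 t=6:+1/4147200 = 1/345600
⇒ 3j(6 7 5; 0 0 0)² = 420/46189, sgn -1
Racah Σ t=4..8: t=4:+1/663552 t=5:−1/155520 t=6:+1/276480 t=7:−1/3628800 t=8:+1/696729600 = -367/232243200
⇒ 3j(6 7 5; -2 1 1)² = 134689/19399380, sgn -1
4πI² = N·(3j₀)²·(3jₘ)² = 2020335/14919047
I = +1·√(0.13542/4π) = 0.10380929

0.103809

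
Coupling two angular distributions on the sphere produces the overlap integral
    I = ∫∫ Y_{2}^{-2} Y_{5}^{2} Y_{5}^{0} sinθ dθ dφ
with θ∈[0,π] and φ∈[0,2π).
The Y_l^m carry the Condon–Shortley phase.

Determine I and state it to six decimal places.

Rules hold: Σm=0, L=12 even, 3≤5≤7.
N = 5·11·11 = 605
Δ = 2!·2!·8!/13! = 1/38610
Racah Σ t=0..2: t=0:+1/2880 t=1:−1/576 t=2:+1/2880 = -1/960
⇒ 3j(2 5 5; 0 0 0)² = 10/429, sgn +1
Racah Σ t=2..2: t=2:+1/2880 = 1/2880
⇒ 3j(2 5 5; -2 2 0)² = 14/429, sgn -1
4πI² = N·(3j₀)²·(3jₘ)² = 700/1521
I = -1·√(0.460224/4π) = -0.19137248

-0.191372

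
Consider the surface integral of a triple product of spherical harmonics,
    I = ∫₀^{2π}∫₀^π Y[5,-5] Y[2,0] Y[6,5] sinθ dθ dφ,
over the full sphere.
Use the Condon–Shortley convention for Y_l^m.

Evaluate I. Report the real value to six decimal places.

0.000000

Σlᵢ=13 odd — θ-integrand is odd under cosθ→−cosθ; I=0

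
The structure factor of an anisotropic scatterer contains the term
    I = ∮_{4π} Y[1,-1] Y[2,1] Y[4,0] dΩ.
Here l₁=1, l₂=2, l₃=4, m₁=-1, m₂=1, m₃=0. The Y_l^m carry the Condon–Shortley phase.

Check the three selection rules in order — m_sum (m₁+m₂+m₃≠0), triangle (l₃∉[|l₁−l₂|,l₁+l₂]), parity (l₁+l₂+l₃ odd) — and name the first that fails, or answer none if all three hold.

triangle

Σmᵢ = 0  ✓
l₃∈[|l₁−l₂|,l₁+l₂]=[1,3], have l₃=4  ✗
Σlᵢ = 7 ⇒ odd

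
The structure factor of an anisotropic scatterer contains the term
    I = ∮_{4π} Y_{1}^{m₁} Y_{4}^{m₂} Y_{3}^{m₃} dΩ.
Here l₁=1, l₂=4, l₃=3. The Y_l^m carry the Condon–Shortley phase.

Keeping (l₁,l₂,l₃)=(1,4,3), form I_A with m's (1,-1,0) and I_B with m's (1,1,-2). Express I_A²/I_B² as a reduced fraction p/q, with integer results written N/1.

Same 1,4,3: normalisation and zero-m 3j drop out of the ratio.
A: Δ: 2! 0! 6! / 9! → 1/252; sum: t=0:+1/72 = 1/72; 3j²(1 4 3; 1 -1 0) = Δ·Π!·Σ² = 5/126  (sign -1)
B: Δ: 2! 0! 6! / 9! → 1/252; sum: t=0:+1/240 = 1/240; 3j²(1 4 3; 1 1 -2) = Δ·Π!·Σ² = 1/84  (sign -1)
I_A²/I_B² = (5/126)/(1/84) = 10/3

10/3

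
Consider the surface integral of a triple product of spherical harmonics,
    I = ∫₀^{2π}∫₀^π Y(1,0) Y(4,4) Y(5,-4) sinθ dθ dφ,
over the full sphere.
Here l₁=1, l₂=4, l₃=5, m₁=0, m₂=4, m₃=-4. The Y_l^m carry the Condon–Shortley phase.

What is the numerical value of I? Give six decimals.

0.147319

Checks pass: Σm=0; 10 even; l₃=5∈[3,5].
(2·1+1)(2·4+1)(2·5+1) = 297
Δ: 0! 2! 8! / 11! → 1/495
sum: t=0:+1/576 = 1/576
3j²(1 4 5; 0 0 0) = Δ·Π!·Σ² = 5/99  (sign -1)
sum: t=0:+1/40320 = 1/40320
3j²(1 4 5; 0 4 -4) = Δ·Π!·Σ² = 1/55  (sign -1)
combine: 4πI² = 297·5/99·1/55 = 3/11
take √, sign +1: I = 0.14731920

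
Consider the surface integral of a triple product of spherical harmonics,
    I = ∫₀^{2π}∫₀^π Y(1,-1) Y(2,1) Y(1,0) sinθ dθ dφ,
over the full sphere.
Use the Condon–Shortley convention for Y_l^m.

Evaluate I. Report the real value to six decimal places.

m-sum 0 ✓  L=4 even ✓  1≤1≤3 ✓
Π(2lᵢ+1) = 3×5×3 = 45
triangle coeff Δ(1,2,1) = 1/30
Σ_t [1,1]: t=1:−1/1 = -1/1
(3j)²=2/15 [(1 2 1; 0 0 0)], sign=+1
Σ_t [2,2]: t=2:+1/2 = 1/2
(3j)²=1/10 [(1 2 1; -1 1 0)], sign=-1
⇒ 4πI² = 3/5
I = (-1)√(3/5/(4π)) = -0.21850969

-0.218510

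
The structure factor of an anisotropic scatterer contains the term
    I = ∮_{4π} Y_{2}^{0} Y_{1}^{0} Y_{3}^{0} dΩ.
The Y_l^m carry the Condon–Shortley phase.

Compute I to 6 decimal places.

m-sum 0 ✓  L=6 even ✓  1≤3≤3 ✓
Π(2lᵢ+1) = 5×3×7 = 105
triangle coeff Δ(2,1,3) = 1/105
Σ_t [0,0]: t=0:+1/4 = 1/4
(3j)²=3/35 [(2 1 3; 0 0 0)], sign=-1
(m-triple is (0,0,0) — same symbol as above.)
⇒ 4πI² = 27/35
I = (+1)√(27/35/(4π)) = 0.24776670

0.247767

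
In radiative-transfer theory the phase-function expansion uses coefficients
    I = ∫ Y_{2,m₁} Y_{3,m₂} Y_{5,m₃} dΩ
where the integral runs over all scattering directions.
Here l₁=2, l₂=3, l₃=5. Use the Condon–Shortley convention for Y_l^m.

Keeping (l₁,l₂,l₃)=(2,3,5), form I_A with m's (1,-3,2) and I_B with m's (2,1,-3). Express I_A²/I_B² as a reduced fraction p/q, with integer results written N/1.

1/10

Same 2,3,5: normalisation and zero-m 3j drop out of the ratio.
A: Δ: 0! 4! 6! / 11! → 1/2310; sum: t=0:+1/4320 = 1/4320; 3j²(2 3 5; 1 -3 2) = Δ·Π!·Σ² = 1/330  (sign -1)
B: Δ: 0! 4! 6! / 11! → 1/2310; sum: t=0:+1/1152 = 1/1152; 3j²(2 3 5; 2 1 -3) = Δ·Π!·Σ² = 1/33  (sign +1)
I_A²/I_B² = (1/330)/(1/33) = 1/10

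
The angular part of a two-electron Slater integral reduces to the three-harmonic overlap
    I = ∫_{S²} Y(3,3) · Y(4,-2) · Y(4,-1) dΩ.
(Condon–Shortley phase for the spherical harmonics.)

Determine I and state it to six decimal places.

0.000000

L=11 odd ⇒ parity kills the (l;000) factor ⇒ I = 0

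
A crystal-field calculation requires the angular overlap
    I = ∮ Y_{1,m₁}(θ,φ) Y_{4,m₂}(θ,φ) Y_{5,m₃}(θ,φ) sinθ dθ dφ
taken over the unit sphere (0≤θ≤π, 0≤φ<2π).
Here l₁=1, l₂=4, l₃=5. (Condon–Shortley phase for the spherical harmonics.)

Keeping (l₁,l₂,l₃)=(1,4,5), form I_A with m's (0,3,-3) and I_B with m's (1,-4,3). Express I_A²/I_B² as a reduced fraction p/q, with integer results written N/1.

16/1

Same 1,4,5: normalisation and zero-m 3j drop out of the ratio.
A: Δ: 0! 2! 8! / 11! → 1/495; sum: t=0:+1/5040 = 1/5040; 3j²(1 4 5; 0 3 -3) = Δ·Π!·Σ² = 16/495  (sign +1)
B: Δ: 0! 2! 8! / 11! → 1/495; sum: t=0:+1/80640 = 1/80640; 3j²(1 4 5; 1 -4 3) = Δ·Π!·Σ² = 1/495  (sign +1)
I_A²/I_B² = (16/495)/(1/495) = 16/1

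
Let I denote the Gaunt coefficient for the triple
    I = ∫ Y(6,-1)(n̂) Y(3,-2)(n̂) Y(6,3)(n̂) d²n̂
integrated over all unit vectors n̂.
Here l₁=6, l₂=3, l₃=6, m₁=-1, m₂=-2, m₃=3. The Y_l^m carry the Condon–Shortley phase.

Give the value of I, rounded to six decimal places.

0.000000

l₁+l₂+l₃=15 is odd: 3j(l;000)=0 ⇒ I=0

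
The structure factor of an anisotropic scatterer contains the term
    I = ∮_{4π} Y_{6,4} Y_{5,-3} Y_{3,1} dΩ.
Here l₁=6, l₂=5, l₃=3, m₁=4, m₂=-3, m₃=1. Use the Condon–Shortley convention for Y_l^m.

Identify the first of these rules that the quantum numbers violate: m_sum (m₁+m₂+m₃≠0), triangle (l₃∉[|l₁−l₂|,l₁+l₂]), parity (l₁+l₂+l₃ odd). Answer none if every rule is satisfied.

m_sum

m₁+m₂+m₃ = 4 − 3 + 1 = 2  ✗
triangle: |6−5|=1 ≤ l₃=3 ≤ 6+5=11
parity: l₁+l₂+l₃ = 14 is even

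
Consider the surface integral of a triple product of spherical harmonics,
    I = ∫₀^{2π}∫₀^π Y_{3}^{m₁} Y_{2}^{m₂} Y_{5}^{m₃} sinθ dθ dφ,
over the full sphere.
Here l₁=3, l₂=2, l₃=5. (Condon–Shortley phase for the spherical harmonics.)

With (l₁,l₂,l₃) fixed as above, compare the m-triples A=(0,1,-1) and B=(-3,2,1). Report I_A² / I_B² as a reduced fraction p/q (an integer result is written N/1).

80/1

Shared (l₁,l₂,l₃)=(3,2,5): N and (l;000)² cancel in I_A²/I_B².
A: Δ = 0!·6!·4!/11! = 1/2310; Racah Σ t=0..0: t=0:+1/216 = 1/216; ⇒ 3j(3 2 5; 0 1 -1)² = 8/231, sgn +1
B: Δ = 0!·6!·4!/11! = 1/2310; Racah Σ t=0..0: t=0:+1/17280 = 1/17280; ⇒ 3j(3 2 5; -3 2 1)² = 1/2310, sgn +1
I_A²/I_B² = (8/231)/(1/2310) = 80/1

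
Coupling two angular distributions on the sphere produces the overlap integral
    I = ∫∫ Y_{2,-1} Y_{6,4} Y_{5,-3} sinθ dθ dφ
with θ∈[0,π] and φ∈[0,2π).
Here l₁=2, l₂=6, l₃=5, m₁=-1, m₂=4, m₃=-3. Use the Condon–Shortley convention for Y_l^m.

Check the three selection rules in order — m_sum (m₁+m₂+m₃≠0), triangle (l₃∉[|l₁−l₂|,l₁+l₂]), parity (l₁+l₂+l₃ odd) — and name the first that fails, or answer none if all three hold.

parity

azimuthal sum: -1 + 4 − 3 = 0  ✓
4 ≤ 5 ≤ 8 (triangle on l)  ✓
L = 2 + 6 + 5 = 13 (odd)  ✗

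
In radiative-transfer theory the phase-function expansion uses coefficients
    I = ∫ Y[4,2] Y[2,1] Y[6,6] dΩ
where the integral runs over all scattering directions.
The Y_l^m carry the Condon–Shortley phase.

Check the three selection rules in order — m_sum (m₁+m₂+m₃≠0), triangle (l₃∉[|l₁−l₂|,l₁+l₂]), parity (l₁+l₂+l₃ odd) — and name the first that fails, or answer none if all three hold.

m_sum

Σmᵢ = 9  ✗
l₃∈[|l₁−l₂|,l₁+l₂]=[2,6], have l₃=6
Σlᵢ = 12 ⇒ even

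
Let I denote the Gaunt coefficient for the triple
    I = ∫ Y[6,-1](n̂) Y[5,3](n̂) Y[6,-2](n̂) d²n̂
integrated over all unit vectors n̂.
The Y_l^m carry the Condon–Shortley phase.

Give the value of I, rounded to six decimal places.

0.000000

L=17 odd ⇒ parity kills the (l;000) factor ⇒ I = 0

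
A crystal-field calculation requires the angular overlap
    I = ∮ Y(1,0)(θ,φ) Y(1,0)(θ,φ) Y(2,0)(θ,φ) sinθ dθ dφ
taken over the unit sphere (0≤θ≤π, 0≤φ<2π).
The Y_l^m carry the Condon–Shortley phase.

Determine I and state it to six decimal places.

0.252313

Checks pass: Σm=0; 4 even; l₃=2∈[0,2].
(2·1+1)(2·1+1)(2·2+1) = 45
Δ: 0! 2! 2! / 5! → 1/30
sum: t=0:+1/1 = 1/1
3j²(1 1 2; 0 0 0) = Δ·Π!·Σ² = 2/15  (sign +1)
(m-triple is (0,0,0) — same symbol as above.)
combine: 4πI² = 45·2/15·2/15 = 4/5
take √, sign +1: I = 0.25231325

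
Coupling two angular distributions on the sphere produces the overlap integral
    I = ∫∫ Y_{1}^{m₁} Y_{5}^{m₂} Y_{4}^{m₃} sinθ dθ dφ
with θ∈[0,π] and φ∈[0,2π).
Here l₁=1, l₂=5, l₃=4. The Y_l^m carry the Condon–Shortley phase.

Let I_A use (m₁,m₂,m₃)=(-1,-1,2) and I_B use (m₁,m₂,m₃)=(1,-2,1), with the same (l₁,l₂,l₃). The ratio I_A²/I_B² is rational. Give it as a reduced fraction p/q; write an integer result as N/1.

Same 1,5,4: normalisation and zero-m 3j drop out of the ratio.
A: Δ: 2! 0! 8! / 11! → 1/495; sum: t=2:+1/2880 = 1/2880; 3j²(1 5 4; -1 -1 2) = Δ·Π!·Σ² = 2/165  (sign +1)
B: Δ: 2! 0! 8! / 11! → 1/495; sum: t=0:+1/1440 = 1/1440; 3j²(1 5 4; 1 -2 1) = Δ·Π!·Σ² = 7/165  (sign -1)
I_A²/I_B² = (2/165)/(7/165) = 2/7

2/7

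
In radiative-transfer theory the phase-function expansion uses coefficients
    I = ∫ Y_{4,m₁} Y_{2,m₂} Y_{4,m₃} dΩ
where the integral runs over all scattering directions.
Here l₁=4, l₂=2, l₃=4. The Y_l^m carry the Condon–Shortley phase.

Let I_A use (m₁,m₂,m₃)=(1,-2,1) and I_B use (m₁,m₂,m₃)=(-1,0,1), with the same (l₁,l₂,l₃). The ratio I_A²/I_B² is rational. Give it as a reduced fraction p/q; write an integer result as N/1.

600/289

Same 4,2,4: normalisation and zero-m 3j drop out of the ratio.
A: Δ: 2! 6! 2! / 11! → 1/13860; sum: t=0:+1/144 = 1/144; 3j²(4 2 4; 1 -2 1) = Δ·Π!·Σ² = 10/231  (sign -1)
B: Δ: 2! 6! 2! / 11! → 1/13860; sum: t=0:+1/480 t=1:−1/48 t=2:+1/144 = -17/1440; 3j²(4 2 4; -1 0 1) = Δ·Π!·Σ² = 289/13860  (sign +1)
I_A²/I_B² = (10/231)/(289/13860) = 600/289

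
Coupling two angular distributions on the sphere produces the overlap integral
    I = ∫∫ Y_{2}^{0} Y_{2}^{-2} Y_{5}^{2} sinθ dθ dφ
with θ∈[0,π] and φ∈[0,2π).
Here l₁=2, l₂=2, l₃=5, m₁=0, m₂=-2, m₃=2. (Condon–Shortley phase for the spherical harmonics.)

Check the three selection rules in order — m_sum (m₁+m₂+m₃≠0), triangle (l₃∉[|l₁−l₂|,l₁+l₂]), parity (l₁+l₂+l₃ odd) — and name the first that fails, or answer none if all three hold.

triangle

Σmᵢ = 0  ✓
l₃∈[|l₁−l₂|,l₁+l₂]=[0,4], have l₃=5  ✗
Σlᵢ = 9 ⇒ odd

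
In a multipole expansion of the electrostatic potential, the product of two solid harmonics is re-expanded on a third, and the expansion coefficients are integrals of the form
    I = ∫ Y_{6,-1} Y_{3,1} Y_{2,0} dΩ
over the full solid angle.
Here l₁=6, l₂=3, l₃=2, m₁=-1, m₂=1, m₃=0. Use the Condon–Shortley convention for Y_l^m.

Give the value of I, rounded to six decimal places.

triangle: need 3≤l₃≤9, have 2; I=0

0.000000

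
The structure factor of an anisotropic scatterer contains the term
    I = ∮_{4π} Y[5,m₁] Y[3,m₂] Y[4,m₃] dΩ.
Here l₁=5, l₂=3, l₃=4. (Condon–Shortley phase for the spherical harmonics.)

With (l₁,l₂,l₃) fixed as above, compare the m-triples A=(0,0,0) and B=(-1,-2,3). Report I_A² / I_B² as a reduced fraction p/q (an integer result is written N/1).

l's match ⇒ only the (l;m) 3-j factors differ between A and B.
A: triangle coeff Δ(5,3,4) = 1/180180; Σ_t [1,3]: t=1:−1/576 t=2:+1/144 t=3:−1/576 = 1/288; (3j)²=20/1001 [(5 3 4; 0 0 0)], sign=+1
B: triangle coeff Δ(5,3,4) = 1/180180; Σ_t [0,1]: t=0:+1/17280 t=1:−1/1440 = -11/17280; (3j)²=11/468 [(5 3 4; -1 -2 3)], sign=+1
I_A²/I_B² = (20/1001)/(11/468) = 720/847

720/847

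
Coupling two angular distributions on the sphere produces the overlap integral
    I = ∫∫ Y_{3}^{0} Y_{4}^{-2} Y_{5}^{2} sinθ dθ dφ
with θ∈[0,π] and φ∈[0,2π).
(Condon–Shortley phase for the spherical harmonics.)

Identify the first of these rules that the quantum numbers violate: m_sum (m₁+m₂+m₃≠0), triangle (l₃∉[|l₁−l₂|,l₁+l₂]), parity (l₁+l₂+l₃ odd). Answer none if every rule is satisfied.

none

azimuthal sum: 0 − 2 + 2 = 0  ✓
1 ≤ 5 ≤ 7 (triangle on l)  ✓
L = 3 + 4 + 5 = 12 (even)  ✓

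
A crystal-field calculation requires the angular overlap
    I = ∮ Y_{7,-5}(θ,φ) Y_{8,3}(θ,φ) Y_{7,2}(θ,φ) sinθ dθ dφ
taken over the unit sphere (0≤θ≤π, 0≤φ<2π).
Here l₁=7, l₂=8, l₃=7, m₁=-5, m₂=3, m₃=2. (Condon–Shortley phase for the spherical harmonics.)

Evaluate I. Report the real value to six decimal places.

Rules hold: Σm=0, L=22 even, 1≤7≤15.
N = 15·17·15 = 3825
Δ = 8!·6!·8!/23! = 1/22086194130
Racah Σ t=1..7: t=1:−1/18289152000 t=2:+1/248832000 t=3:−1/24883200 t=4:+1/11943936 t=5:−1/24883200 t=6:+1/248832000 t=7:−1/18289152000 = 11/975421440
⇒ 3j(7 8 7; 0 0 0)² = 1750/289731, sgn -1
Racah Σ t=6..8: t=6:+1/746496000 t=7:−1/348364800 t=8:+1/1393459200 = -17/20901888000
⇒ 3j(7 8 7; -5 3 2)² = 34/5681, sgn +1
4πI² = N·(3j₀)²·(3jₘ)² = 4462500/32273761
I = -1·√(0.13827/4π) = -0.10489611

-0.104896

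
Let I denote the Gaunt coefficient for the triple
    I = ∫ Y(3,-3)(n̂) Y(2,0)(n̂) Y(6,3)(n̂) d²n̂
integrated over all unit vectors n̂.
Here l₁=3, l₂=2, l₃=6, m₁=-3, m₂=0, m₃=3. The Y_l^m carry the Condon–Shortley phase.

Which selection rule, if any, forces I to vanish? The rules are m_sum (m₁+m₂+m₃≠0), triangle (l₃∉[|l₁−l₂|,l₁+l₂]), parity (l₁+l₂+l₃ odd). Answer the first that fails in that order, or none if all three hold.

azimuthal sum: -3 + 0 + 3 = 0  ✓
1 ≤ 6 ≤ 5 (triangle on l)  ✗
L = 3 + 2 + 6 = 11 (odd)

triangle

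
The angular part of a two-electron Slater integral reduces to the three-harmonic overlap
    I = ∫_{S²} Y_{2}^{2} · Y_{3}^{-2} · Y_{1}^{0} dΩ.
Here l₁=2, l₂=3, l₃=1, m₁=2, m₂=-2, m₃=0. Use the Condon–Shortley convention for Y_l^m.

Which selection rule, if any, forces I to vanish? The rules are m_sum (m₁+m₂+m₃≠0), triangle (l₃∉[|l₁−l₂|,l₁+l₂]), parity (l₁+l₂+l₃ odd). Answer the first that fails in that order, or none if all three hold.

m₁+m₂+m₃ = 2 − 2 + 0 = 0  ✓
triangle: |2−3|=1 ≤ l₃=1 ≤ 2+3=5  ✓
parity: l₁+l₂+l₃ = 6 is even  ✓

none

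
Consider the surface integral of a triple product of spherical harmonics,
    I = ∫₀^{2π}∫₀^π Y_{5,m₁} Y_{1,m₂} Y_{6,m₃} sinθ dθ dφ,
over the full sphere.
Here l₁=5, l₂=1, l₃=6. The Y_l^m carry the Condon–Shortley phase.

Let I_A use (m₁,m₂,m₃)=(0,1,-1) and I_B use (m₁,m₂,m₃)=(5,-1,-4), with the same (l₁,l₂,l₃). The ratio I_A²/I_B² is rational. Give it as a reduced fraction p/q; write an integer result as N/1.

21/1

Shared (l₁,l₂,l₃)=(5,1,6): N and (l;000)² cancel in I_A²/I_B².
A: Δ = 0!·10!·2!/13! = 1/858; Racah Σ t=0..0: t=0:+1/28800 = 1/28800; ⇒ 3j(5 1 6; 0 1 -1)² = 7/286, sgn -1
B: Δ = 0!·10!·2!/13! = 1/858; Racah Σ t=0..0: t=0:+1/7257600 = 1/7257600; ⇒ 3j(5 1 6; 5 -1 -4)² = 1/858, sgn +1
I_A²/I_B² = (7/286)/(1/858) = 21/1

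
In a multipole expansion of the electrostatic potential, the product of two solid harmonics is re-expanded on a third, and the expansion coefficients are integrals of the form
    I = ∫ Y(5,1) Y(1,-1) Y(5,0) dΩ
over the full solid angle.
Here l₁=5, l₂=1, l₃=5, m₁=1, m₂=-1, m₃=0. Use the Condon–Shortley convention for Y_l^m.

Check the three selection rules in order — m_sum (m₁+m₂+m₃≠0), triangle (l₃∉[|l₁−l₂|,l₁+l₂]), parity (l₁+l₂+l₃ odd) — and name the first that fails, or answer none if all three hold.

azimuthal sum: 1 − 1 + 0 = 0  ✓
4 ≤ 5 ≤ 6 (triangle on l)  ✓
L = 5 + 1 + 5 = 11 (odd)  ✗

parity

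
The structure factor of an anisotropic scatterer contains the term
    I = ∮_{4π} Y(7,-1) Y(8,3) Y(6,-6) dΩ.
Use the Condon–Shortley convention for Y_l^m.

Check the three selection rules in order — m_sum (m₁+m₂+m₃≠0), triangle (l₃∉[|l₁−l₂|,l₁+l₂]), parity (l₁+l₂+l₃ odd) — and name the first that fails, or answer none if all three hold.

m₁+m₂+m₃ = -1 + 3 − 6 = -4  ✗
triangle: |7−8|=1 ≤ l₃=6 ≤ 7+8=15
parity: l₁+l₂+l₃ = 21 is odd

m_sum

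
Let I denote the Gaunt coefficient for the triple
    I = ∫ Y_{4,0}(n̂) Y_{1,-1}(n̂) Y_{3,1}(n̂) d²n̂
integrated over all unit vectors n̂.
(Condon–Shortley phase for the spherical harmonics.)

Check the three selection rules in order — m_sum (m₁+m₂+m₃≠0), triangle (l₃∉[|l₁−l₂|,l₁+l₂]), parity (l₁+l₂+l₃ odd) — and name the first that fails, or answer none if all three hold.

none

azimuthal sum: 0 − 1 + 1 = 0  ✓
3 ≤ 3 ≤ 5 (triangle on l)  ✓
L = 4 + 1 + 3 = 8 (even)  ✓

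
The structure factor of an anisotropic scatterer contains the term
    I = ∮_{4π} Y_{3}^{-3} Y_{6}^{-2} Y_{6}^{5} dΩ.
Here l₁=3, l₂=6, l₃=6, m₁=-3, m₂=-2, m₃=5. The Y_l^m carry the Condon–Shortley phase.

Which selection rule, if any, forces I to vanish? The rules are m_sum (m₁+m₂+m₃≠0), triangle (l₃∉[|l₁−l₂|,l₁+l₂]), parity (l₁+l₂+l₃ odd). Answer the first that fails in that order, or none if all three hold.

azimuthal sum: -3 − 2 + 5 = 0  ✓
3 ≤ 6 ≤ 9 (triangle on l)  ✓
L = 3 + 6 + 6 = 15 (odd)  ✗

parity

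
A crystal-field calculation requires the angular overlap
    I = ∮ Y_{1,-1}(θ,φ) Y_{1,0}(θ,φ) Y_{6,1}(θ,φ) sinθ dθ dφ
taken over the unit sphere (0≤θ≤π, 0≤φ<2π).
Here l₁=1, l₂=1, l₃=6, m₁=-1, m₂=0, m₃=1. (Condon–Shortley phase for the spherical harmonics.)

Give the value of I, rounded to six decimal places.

|1−1|≤6≤1+1 violated ⇒ I = 0

0.000000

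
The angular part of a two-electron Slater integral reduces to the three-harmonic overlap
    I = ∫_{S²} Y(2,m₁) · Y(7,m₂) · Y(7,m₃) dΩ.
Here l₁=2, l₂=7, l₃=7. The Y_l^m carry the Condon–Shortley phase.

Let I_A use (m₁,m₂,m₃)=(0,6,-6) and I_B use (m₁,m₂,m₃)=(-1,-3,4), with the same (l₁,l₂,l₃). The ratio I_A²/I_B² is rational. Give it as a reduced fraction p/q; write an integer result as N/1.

1352/1617

l's match ⇒ only the (l;m) 3-j factors differ between A and B.
A: triangle coeff Δ(2,7,7) = 1/185640; Σ_t [1,2]: t=1:−1/479001600 t=2:+1/159667200 = 1/239500800; (3j)²=26/1785 [(2 7 7; 0 6 -6)], sign=-1
B: triangle coeff Δ(2,7,7) = 1/185640; Σ_t [1,2]: t=1:−1/4354560 t=2:+1/14515200 = -1/6220800; (3j)²=77/4420 [(2 7 7; -1 -3 4)], sign=+1
I_A²/I_B² = (26/1785)/(77/4420) = 1352/1617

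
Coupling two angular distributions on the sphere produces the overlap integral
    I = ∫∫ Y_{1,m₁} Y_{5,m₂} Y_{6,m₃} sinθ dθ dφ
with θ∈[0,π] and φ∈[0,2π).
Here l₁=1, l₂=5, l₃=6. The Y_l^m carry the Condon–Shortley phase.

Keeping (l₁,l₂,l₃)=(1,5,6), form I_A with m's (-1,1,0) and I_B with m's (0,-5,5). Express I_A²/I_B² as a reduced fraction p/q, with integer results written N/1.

l's match ⇒ only the (l;m) 3-j factors differ between A and B.
A: triangle coeff Δ(1,5,6) = 1/858; Σ_t [0,0]: t=0:+1/34560 = 1/34560; (3j)²=5/286 [(1 5 6; -1 1 0)], sign=+1
B: triangle coeff Δ(1,5,6) = 1/858; Σ_t [0,0]: t=0:+1/3628800 = 1/3628800; (3j)²=1/78 [(1 5 6; 0 -5 5)], sign=-1
I_A²/I_B² = (5/286)/(1/78) = 15/11

15/11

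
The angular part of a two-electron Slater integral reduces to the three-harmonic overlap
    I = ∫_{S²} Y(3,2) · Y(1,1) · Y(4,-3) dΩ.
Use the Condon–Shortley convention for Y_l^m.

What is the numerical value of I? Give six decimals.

-0.282095

Checks pass: Σm=0; 8 even; l₃=4∈[2,4].
(2·3+1)(2·1+1)(2·4+1) = 189
Δ: 0! 6! 2! / 9! → 1/252
sum: t=0:+1/36 = 1/36
3j²(3 1 4; 0 0 0) = Δ·Π!·Σ² = 4/63  (sign +1)
sum: t=0:+1/240 = 1/240
3j²(3 1 4; 2 1 -3) = Δ·Π!·Σ² = 1/12  (sign -1)
combine: 4πI² = 189·4/63·1/12 = 1/1
take √, sign -1: I = -0.28209479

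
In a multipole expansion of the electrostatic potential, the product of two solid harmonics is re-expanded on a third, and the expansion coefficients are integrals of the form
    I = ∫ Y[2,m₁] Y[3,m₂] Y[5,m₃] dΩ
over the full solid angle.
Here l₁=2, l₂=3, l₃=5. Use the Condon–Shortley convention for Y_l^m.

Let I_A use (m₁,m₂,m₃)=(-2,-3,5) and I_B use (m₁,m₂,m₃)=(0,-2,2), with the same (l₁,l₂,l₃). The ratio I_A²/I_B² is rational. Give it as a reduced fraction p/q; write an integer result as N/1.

l's match ⇒ only the (l;m) 3-j factors differ between A and B.
A: triangle coeff Δ(2,3,5) = 1/2310; Σ_t [0,0]: t=0:+1/17280 = 1/17280; (3j)²=1/11 [(2 3 5; -2 -3 5)], sign=+1
B: triangle coeff Δ(2,3,5) = 1/2310; Σ_t [0,0]: t=0:+1/480 = 1/480; (3j)²=3/110 [(2 3 5; 0 -2 2)], sign=-1
I_A²/I_B² = (1/11)/(3/110) = 10/3

10/3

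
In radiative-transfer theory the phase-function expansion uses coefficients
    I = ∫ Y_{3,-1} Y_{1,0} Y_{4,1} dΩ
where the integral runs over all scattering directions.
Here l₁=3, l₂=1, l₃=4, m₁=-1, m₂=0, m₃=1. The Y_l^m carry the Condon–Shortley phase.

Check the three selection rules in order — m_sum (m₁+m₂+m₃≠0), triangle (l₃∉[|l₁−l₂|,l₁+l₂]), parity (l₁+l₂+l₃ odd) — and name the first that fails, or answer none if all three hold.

none

m₁+m₂+m₃ = -1 + 0 + 1 = 0  ✓
triangle: |3−1|=2 ≤ l₃=4 ≤ 3+1=4  ✓
parity: l₁+l₂+l₃ = 8 is even  ✓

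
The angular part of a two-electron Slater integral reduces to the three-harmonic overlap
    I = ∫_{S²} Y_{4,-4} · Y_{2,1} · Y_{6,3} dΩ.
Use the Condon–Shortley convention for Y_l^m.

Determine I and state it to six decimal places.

Checks pass: Σm=0; 12 even; l₃=6∈[2,6].
(2·4+1)(2·2+1)(2·6+1) = 585
Δ: 0! 8! 4! / 13! → 1/6435
sum: t=0:+1/2304 = 1/2304
3j²(4 2 6; 0 0 0) = Δ·Π!·Σ² = 5/143  (sign +1)
sum: t=0:+1/241920 = 1/241920
3j²(4 2 6; -4 1 3) = Δ·Π!·Σ² = 1/715  (sign -1)
combine: 4πI² = 585·5/143·1/715 = 45/1573
take √, sign -1: I = -0.04771303

-0.047713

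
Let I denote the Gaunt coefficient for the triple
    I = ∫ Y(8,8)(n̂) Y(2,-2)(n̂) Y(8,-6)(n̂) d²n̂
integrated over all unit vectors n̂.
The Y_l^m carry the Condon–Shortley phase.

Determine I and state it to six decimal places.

-0.059388

m-sum 0 ✓  L=18 even ✓  6≤8≤10 ✓
Π(2lᵢ+1) = 17×5×17 = 1445
triangle coeff Δ(8,2,8) = 1/348840
Σ_t [0,2]: t=0:+1/116121600 t=1:−1/25401600 t=2:+1/116121600 = -1/45158400
(3j)²=24/1615 [(8 2 8; 0 0 0)], sign=-1
Σ_t [0,0]: t=0:+1/348713164800 = 1/348713164800
(3j)²=2/969 [(8 2 8; 8 -2 -6)], sign=+1
⇒ 4πI² = 16/361
I = (-1)√(16/361/(4π)) = -0.05938838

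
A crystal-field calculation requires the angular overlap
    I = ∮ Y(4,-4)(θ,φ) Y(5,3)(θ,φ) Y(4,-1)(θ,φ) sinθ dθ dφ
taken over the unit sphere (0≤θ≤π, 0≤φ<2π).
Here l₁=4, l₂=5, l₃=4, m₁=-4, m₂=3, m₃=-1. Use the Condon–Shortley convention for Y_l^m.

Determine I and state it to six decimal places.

Σmᵢ = -2 ≠ 0, so the φ-integral vanishes; I = 0

0.000000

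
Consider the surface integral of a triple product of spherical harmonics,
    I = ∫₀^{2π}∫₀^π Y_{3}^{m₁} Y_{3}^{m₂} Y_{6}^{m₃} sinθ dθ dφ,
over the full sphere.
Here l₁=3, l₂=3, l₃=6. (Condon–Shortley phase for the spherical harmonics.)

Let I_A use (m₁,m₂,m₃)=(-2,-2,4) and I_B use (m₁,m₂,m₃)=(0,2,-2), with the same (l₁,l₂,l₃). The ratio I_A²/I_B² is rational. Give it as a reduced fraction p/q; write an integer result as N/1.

9/4

Shared (l₁,l₂,l₃)=(3,3,6): N and (l;000)² cancel in I_A²/I_B².
A: Δ = 0!·6!·6!/13! = 1/12012; Racah Σ t=0..0: t=0:+1/14400 = 1/14400; ⇒ 3j(3 3 6; -2 -2 4)² = 6/143, sgn +1
B: Δ = 0!·6!·6!/13! = 1/12012; Racah Σ t=0..0: t=0:+1/4320 = 1/4320; ⇒ 3j(3 3 6; 0 2 -2)² = 8/429, sgn +1
I_A²/I_B² = (6/143)/(8/429) = 9/4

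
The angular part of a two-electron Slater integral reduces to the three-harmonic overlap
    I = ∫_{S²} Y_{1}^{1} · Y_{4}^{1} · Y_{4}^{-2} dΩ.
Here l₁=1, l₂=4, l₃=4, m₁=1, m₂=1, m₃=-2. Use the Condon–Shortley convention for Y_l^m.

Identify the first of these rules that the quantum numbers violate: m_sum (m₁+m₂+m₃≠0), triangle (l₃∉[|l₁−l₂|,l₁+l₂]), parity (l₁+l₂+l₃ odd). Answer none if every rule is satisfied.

parity

azimuthal sum: 1 + 1 − 2 = 0  ✓
3 ≤ 4 ≤ 5 (triangle on l)  ✓
L = 1 + 4 + 4 = 9 (odd)  ✗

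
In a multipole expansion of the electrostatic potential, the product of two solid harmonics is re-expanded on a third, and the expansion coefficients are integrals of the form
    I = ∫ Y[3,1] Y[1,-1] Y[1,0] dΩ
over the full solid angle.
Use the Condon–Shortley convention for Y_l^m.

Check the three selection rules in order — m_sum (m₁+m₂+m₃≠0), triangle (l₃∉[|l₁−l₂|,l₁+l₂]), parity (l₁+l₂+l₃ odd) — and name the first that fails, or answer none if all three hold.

m₁+m₂+m₃ = 1 − 1 + 0 = 0  ✓
triangle: |3−1|=2 ≤ l₃=1 ≤ 3+1=4  ✗
parity: l₁+l₂+l₃ = 5 is odd

triangle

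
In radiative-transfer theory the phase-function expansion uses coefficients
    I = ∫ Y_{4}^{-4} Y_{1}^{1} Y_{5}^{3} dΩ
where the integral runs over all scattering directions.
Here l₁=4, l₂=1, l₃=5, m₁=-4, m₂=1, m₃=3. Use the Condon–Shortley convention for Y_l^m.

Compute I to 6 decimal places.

Rules hold: Σm=0, L=10 even, 3≤5≤5.
N = 9·3·11 = 297
Δ = 0!·8!·2!/11! = 1/495
Racah Σ t=0..0: t=0:+1/576 = 1/576
⇒ 3j(4 1 5; 0 0 0)² = 5/99, sgn -1
Racah Σ t=0..0: t=0:+1/80640 = 1/80640
⇒ 3j(4 1 5; -4 1 3)² = 1/495, sgn +1
4πI² = N·(3j₀)²·(3jₘ)² = 1/33
I = -1·√(0.030303/4π) = -0.04910640

-0.049106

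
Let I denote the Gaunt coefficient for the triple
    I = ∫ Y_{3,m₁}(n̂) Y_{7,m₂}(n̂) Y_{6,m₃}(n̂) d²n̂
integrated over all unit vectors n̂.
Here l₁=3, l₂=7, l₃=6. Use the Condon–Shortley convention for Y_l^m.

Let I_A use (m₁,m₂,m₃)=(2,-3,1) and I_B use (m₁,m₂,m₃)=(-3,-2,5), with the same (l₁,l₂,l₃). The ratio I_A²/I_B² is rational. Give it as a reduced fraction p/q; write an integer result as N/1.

2/11

Shared (l₁,l₂,l₃)=(3,7,6): N and (l;000)² cancel in I_A²/I_B².
A: Δ = 4!·2!·10!/17! = 1/2042040; Racah Σ t=0..1: t=0:+1/414720 t=1:−1/362880 = -1/2903040; ⇒ 3j(3 7 6; 2 -3 1)² = 25/68068, sgn +1
B: Δ = 4!·2!·10!/17! = 1/2042040; Racah Σ t=4..4: t=4:+1/17418240 = 1/17418240; ⇒ 3j(3 7 6; -3 -2 5)² = 25/12376, sgn -1
I_A²/I_B² = (25/68068)/(25/12376) = 2/11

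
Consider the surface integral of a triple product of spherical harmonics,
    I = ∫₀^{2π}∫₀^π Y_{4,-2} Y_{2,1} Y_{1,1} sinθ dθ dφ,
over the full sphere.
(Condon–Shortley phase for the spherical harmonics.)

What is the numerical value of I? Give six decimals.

triangle: need 2≤l₃≤6, have 1; I=0

0.000000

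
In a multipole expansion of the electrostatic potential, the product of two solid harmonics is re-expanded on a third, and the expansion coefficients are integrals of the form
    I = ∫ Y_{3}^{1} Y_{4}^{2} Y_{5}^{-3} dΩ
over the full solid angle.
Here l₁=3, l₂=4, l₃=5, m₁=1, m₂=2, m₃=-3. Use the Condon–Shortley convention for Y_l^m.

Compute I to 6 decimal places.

m-sum 0 ✓  L=12 even ✓  1≤5≤7 ✓
Π(2lᵢ+1) = 7×9×11 = 693
triangle coeff Δ(3,4,5) = 1/180180
Σ_t [0,2]: t=0:+1/576 t=1:−1/144 t=2:+1/576 = -1/288
(3j)²=20/1001 [(3 4 5; 0 0 0)], sign=+1
Σ_t [0,2]: t=0:+1/5760 t=1:−1/720 t=2:+1/2304 = -1/1280
(3j)²=27/1430 [(3 4 5; 1 2 -3)], sign=-1
⇒ 4πI² = 486/1859
I = (-1)√(486/1859/(4π)) = -0.14423595

-0.144236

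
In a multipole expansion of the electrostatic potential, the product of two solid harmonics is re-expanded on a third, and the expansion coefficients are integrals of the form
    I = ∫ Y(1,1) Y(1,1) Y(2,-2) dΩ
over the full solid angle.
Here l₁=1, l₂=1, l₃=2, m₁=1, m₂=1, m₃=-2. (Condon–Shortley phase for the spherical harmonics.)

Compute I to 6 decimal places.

0.309019

m-sum 0 ✓  L=4 even ✓  0≤2≤2 ✓
Π(2lᵢ+1) = 3×3×5 = 45
triangle coeff Δ(1,1,2) = 1/30
Σ_t [0,0]: t=0:+1/1 = 1/1
(3j)²=2/15 [(1 1 2; 0 0 0)], sign=+1
Σ_t [0,0]: t=0:+1/4 = 1/4
(3j)²=1/5 [(1 1 2; 1 1 -2)], sign=+1
⇒ 4πI² = 6/5
I = (+1)√(6/5/(4π)) = 0.30901936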